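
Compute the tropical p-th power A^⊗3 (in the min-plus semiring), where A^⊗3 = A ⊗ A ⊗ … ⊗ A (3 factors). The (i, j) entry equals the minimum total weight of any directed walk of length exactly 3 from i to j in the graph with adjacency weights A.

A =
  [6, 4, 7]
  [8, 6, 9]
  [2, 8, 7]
A^⊗3 =
  [15, 13, 16]
  [17, 15, 18]
  [11, 12, 15]

Each entry (A^⊗3)_ij equals the minimum over all length-3 walks i = v_0 → v_1 → … → v_3 = j of Σ_t A[v_t][v_{t+1}]. For example, for (i, j) = (0, 2) we minimise over 9 possible intermediate vertex sequences; the minimum is 16, attained along the walk 0 → 2 → 0 → 2.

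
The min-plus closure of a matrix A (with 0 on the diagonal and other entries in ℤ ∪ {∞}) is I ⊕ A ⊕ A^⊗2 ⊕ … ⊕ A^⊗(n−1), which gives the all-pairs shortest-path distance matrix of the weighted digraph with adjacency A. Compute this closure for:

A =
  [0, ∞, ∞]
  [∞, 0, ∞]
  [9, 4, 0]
Closure =
  [0, ∞, ∞]
  [∞, 0, ∞]
  [9, 4, 0]

This is the Floyd-Warshall all-pairs shortest-path computation. For each intermediate vertex k = 0, 1, …, 2, update dist[i][j] ← min(dist[i][j], dist[i][k] + dist[k][j]). The final matrix gives, for each (i, j), the minimum total weight of any directed path from i to j (possibly empty when i = j).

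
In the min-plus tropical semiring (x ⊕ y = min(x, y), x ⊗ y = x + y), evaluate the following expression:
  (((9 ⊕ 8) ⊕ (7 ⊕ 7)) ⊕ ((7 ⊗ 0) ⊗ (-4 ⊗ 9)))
(((9 ⊕ 8) ⊕ (7 ⊕ 7)) ⊕ ((7 ⊗ 0) ⊗ (-4 ⊗ 9))) = 7

Expand innermost to outermost. Recall ⊕ takes the minimum of its arguments and ⊗ takes their sum. Working out the expression (((9 ⊕ 8) ⊕ (7 ⊕ 7)) ⊕ ((7 ⊗ 0) ⊗ (-4 ⊗ 9))) gives 7.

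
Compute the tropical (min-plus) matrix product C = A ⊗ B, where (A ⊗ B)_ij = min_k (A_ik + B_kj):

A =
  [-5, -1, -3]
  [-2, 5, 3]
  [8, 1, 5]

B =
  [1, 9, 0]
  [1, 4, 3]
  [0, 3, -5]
A ⊗ B =
  [-4, 0, -8]
  [-1, 6, -2]
  [2, 5, 0]

Apply the min-plus product entry-by-entry:
  C[0][0] = min over k of (A[0][0] + B[0][0] = -5 + 1 = -4, A[0][1] + B[1][0] = -1 + 1 = 0, A[0][2] + B[2][0] = -3 + 0 = -3) = -4 (attained at k = 0)
  C[0][1] = min over k of (A[0][0] + B[0][1] = -5 + 9 = 4, A[0][1] + B[1][1] = -1 + 4 = 3, A[0][2] + B[2][1] = -3 + 3 = 0) = 0 (attained at k = 2)
  C[0][2] = min over k of (A[0][0] + B[0][2] = -5 + 0 = -5, A[0][1] + B[1][2] = -1 + 3 = 2, A[0][2] + B[2][2] = -3 + -5 = -8) = -8 (attained at k = 2)
  C[1][0] = min over k of (A[1][0] + B[0][0] = -2 + 1 = -1, A[1][1] + B[1][0] = 5 + 1 = 6, A[1][2] + B[2][0] = 3 + 0 = 3) = -1 (attained at k = 0)
  C[1][1] = min over k of (A[1][0] + B[0][1] = -2 + 9 = 7, A[1][1] + B[1][1] = 5 + 4 = 9, A[1][2] + B[2][1] = 3 + 3 = 6) = 6 (attained at k = 2)
  C[1][2] = min over k of (A[1][0] + B[0][2] = -2 + 0 = -2, A[1][1] + B[1][2] = 5 + 3 = 8, A[1][2] + B[2][2] = 3 + -5 = -2) = -2 (attained at k = 0)
  C[2][0] = min over k of (A[2][0] + B[0][0] = 8 + 1 = 9, A[2][1] + B[1][0] = 1 + 1 = 2, A[2][2] + B[2][0] = 5 + 0 = 5) = 2 (attained at k = 1)
  C[2][1] = min over k of (A[2][0] + B[0][1] = 8 + 9 = 17, A[2][1] + B[1][1] = 1 + 4 = 5, A[2][2] + B[2][1] = 5 + 3 = 8) = 5 (attained at k = 1)
  C[2][2] = min over k of (A[2][0] + B[0][2] = 8 + 0 = 8, A[2][1] + B[1][2] = 1 + 3 = 4, A[2][2] + B[2][2] = 5 + -5 = 0) = 0 (attained at k = 2)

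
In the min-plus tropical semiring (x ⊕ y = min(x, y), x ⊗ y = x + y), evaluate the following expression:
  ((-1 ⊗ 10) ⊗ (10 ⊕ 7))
((-1 ⊗ 10) ⊗ (10 ⊕ 7)) = 16

Expand innermost to outermost. Recall ⊕ takes the minimum of its arguments and ⊗ takes their sum. Working out the expression ((-1 ⊗ 10) ⊗ (10 ⊕ 7)) gives 16.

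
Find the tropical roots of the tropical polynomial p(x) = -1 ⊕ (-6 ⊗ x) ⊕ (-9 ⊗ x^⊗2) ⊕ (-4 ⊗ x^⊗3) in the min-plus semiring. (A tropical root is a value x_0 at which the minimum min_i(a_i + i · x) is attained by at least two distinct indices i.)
Roots: {-5, 3, 5}

Each tropical root is a break point of the lower envelope of the lines y = a_i + i · x (there are 4 lines, with slopes 0, 1, ..., 3). Only the lines that attain the minimum somewhere contribute to roots; other lines are dominated. Here the surviving (envelope) indices are i = 3, i = 2, i = 1, i = 0.
Intersections between consecutive envelope lines give the roots: for adjacent envelope indices i < j the intersection is x = (a_i − a_j) / (j − i). Reading off the sorted break points: {-5, 3, 5}.
Verification: at each break x_0, at least two indices attain the minimum of min_i(a_i + i · x_0).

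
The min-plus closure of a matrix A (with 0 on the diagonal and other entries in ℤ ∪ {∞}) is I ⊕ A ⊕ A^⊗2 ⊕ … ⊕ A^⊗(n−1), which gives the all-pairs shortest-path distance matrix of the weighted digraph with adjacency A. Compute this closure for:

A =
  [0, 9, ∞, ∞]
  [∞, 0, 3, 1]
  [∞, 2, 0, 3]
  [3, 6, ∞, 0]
Closure =
  [0, 9, 12, 10]
  [4, 0, 3, 1]
  [6, 2, 0, 3]
  [3, 6, 9, 0]

This is the Floyd-Warshall all-pairs shortest-path computation. For each intermediate vertex k = 0, 1, …, 3, update dist[i][j] ← min(dist[i][j], dist[i][k] + dist[k][j]). The final matrix gives, for each (i, j), the minimum total weight of any directed path from i to j (possibly empty when i = j).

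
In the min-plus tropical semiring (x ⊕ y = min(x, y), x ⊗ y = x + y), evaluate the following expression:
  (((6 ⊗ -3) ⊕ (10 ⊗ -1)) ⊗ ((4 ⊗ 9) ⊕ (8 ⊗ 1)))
(((6 ⊗ -3) ⊕ (10 ⊗ -1)) ⊗ ((4 ⊗ 9) ⊕ (8 ⊗ 1))) = 12

Expand innermost to outermost. Recall ⊕ takes the minimum of its arguments and ⊗ takes their sum. Working out the expression (((6 ⊗ -3) ⊕ (10 ⊗ -1)) ⊗ ((4 ⊗ 9) ⊕ (8 ⊗ 1))) gives 12.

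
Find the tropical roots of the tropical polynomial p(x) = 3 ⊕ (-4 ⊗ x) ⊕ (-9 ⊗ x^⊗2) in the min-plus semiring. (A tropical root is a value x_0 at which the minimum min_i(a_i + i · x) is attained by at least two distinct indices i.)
Roots: {5, 7}

Each tropical root is a break point of the lower envelope of the lines y = a_i + i · x (there are 3 lines, with slopes 0, 1, ..., 2). Only the lines that attain the minimum somewhere contribute to roots; other lines are dominated. Here the surviving (envelope) indices are i = 2, i = 1, i = 0.
Intersections between consecutive envelope lines give the roots: for adjacent envelope indices i < j the intersection is x = (a_i − a_j) / (j − i). Reading off the sorted break points: {5, 7}.
Verification: at each break x_0, at least two indices attain the minimum of min_i(a_i + i · x_0).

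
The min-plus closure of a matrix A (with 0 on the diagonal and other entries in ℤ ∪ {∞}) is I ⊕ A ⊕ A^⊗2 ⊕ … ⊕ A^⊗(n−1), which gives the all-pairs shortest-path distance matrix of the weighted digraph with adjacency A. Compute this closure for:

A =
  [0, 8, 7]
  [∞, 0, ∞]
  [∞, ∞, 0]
Closure =
  [0, 8, 7]
  [∞, 0, ∞]
  [∞, ∞, 0]

This is the Floyd-Warshall all-pairs shortest-path computation. For each intermediate vertex k = 0, 1, …, 2, update dist[i][j] ← min(dist[i][j], dist[i][k] + dist[k][j]). The final matrix gives, for each (i, j), the minimum total weight of any directed path from i to j (possibly empty when i = j).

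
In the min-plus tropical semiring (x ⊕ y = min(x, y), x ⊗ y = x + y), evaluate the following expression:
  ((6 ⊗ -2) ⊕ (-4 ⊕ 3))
((6 ⊗ -2) ⊕ (-4 ⊕ 3)) = -4

Expand innermost to outermost. Recall ⊕ takes the minimum of its arguments and ⊗ takes their sum. Working out the expression ((6 ⊗ -2) ⊕ (-4 ⊕ 3)) gives -4.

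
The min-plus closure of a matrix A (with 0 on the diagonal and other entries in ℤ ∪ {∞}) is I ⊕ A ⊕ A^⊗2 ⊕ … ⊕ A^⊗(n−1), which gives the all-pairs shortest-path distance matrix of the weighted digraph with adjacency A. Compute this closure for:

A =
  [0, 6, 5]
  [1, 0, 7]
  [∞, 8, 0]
Closure =
  [0, 6, 5]
  [1, 0, 6]
  [9, 8, 0]

This is the Floyd-Warshall all-pairs shortest-path computation. For each intermediate vertex k = 0, 1, …, 2, update dist[i][j] ← min(dist[i][j], dist[i][k] + dist[k][j]). The final matrix gives, for each (i, j), the minimum total weight of any directed path from i to j (possibly empty when i = j).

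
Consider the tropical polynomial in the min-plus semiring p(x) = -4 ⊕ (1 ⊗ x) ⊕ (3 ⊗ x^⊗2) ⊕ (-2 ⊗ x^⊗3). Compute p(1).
p(1) = -4

A tropical monomial a ⊗ x^⊗i evaluates to a + i · x. Evaluating each term at x = 1:
  Term 0 contributes -4 + 0 · 1 = -4
  Term 1 contributes 1 + 1 · 1 = 2
  Term 2 contributes 3 + 2 · 1 = 5
  Term 3 contributes -2 + 3 · 1 = 1
p(1) = ⊕ of these = min[-4, 2, 5, 1] = -4.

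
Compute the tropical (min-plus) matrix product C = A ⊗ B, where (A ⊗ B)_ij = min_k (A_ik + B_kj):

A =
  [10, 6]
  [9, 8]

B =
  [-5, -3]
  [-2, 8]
A ⊗ B =
  [4, 7]
  [4, 6]

Apply the min-plus product entry-by-entry:
  C[0][0] = min over k of (A[0][0] + B[0][0] = 10 + -5 = 5, A[0][1] + B[1][0] = 6 + -2 = 4) = 4 (attained at k = 1)
  C[0][1] = min over k of (A[0][0] + B[0][1] = 10 + -3 = 7, A[0][1] + B[1][1] = 6 + 8 = 14) = 7 (attained at k = 0)
  C[1][0] = min over k of (A[1][0] + B[0][0] = 9 + -5 = 4, A[1][1] + B[1][0] = 8 + -2 = 6) = 4 (attained at k = 0)
  C[1][1] = min over k of (A[1][0] + B[0][1] = 9 + -3 = 6, A[1][1] + B[1][1] = 8 + 8 = 16) = 6 (attained at k = 0)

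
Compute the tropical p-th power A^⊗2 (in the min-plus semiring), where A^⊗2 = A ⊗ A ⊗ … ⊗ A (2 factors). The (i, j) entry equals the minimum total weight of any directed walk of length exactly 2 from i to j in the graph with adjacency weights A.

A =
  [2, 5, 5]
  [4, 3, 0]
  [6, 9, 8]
A^⊗2 =
  [4, 7, 5]
  [6, 6, 3]
  [8, 11, 9]

Each entry (A^⊗2)_ij equals the minimum over all length-2 walks i = v_0 → v_1 → … → v_2 = j of Σ_t A[v_t][v_{t+1}]. For example, for (i, j) = (0, 2) we minimise over 3 possible intermediate vertex sequences; the minimum is 5, attained along the walk 0 → 1 → 2.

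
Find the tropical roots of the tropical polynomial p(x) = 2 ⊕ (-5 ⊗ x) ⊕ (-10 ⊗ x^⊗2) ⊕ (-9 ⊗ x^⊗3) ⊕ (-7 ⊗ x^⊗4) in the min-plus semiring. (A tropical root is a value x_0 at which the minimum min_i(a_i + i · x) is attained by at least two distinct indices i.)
Roots: {-2, -1, 5, 7}

Each tropical root is a break point of the lower envelope of the lines y = a_i + i · x (there are 5 lines, with slopes 0, 1, ..., 4). Only the lines that attain the minimum somewhere contribute to roots; other lines are dominated. Here the surviving (envelope) indices are i = 4, i = 3, i = 2, i = 1, i = 0.
Intersections between consecutive envelope lines give the roots: for adjacent envelope indices i < j the intersection is x = (a_i − a_j) / (j − i). Reading off the sorted break points: {-2, -1, 5, 7}.
Verification: at each break x_0, at least two indices attain the minimum of min_i(a_i + i · x_0).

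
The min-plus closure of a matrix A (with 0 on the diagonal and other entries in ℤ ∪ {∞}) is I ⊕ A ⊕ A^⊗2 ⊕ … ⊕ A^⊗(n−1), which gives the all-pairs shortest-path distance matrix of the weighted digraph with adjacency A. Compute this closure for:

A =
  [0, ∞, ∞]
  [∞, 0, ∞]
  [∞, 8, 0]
Closure =
  [0, ∞, ∞]
  [∞, 0, ∞]
  [∞, 8, 0]

This is the Floyd-Warshall all-pairs shortest-path computation. For each intermediate vertex k = 0, 1, …, 2, update dist[i][j] ← min(dist[i][j], dist[i][k] + dist[k][j]). The final matrix gives, for each (i, j), the minimum total weight of any directed path from i to j (possibly empty when i = j).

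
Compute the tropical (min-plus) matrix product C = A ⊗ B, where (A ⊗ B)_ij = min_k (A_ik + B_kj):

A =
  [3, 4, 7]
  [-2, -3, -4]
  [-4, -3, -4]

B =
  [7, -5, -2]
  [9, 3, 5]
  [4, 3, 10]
A ⊗ B =
  [10, -2, 1]
  [0, -7, -4]
  [0, -9, -6]

Apply the min-plus product entry-by-entry:
  C[0][0] = min over k of (A[0][0] + B[0][0] = 3 + 7 = 10, A[0][1] + B[1][0] = 4 + 9 = 13, A[0][2] + B[2][0] = 7 + 4 = 11) = 10 (attained at k = 0)
  C[0][1] = min over k of (A[0][0] + B[0][1] = 3 + -5 = -2, A[0][1] + B[1][1] = 4 + 3 = 7, A[0][2] + B[2][1] = 7 + 3 = 10) = -2 (attained at k = 0)
  C[0][2] = min over k of (A[0][0] + B[0][2] = 3 + -2 = 1, A[0][1] + B[1][2] = 4 + 5 = 9, A[0][2] + B[2][2] = 7 + 10 = 17) = 1 (attained at k = 0)
  C[1][0] = min over k of (A[1][0] + B[0][0] = -2 + 7 = 5, A[1][1] + B[1][0] = -3 + 9 = 6, A[1][2] + B[2][0] = -4 + 4 = 0) = 0 (attained at k = 2)
  C[1][1] = min over k of (A[1][0] + B[0][1] = -2 + -5 = -7, A[1][1] + B[1][1] = -3 + 3 = 0, A[1][2] + B[2][1] = -4 + 3 = -1) = -7 (attained at k = 0)
  C[1][2] = min over k of (A[1][0] + B[0][2] = -2 + -2 = -4, A[1][1] + B[1][2] = -3 + 5 = 2, A[1][2] + B[2][2] = -4 + 10 = 6) = -4 (attained at k = 0)
  C[2][0] = min over k of (A[2][0] + B[0][0] = -4 + 7 = 3, A[2][1] + B[1][0] = -3 + 9 = 6, A[2][2] + B[2][0] = -4 + 4 = 0) = 0 (attained at k = 2)
  C[2][1] = min over k of (A[2][0] + B[0][1] = -4 + -5 = -9, A[2][1] + B[1][1] = -3 + 3 = 0, A[2][2] + B[2][1] = -4 + 3 = -1) = -9 (attained at k = 0)
  C[2][2] = min over k of (A[2][0] + B[0][2] = -4 + -2 = -6, A[2][1] + B[1][2] = -3 + 5 = 2, A[2][2] + B[2][2] = -4 + 10 = 6) = -6 (attained at k = 0)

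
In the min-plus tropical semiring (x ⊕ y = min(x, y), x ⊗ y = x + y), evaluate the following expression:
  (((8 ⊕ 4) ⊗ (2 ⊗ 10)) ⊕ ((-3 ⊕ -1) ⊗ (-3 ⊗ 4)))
(((8 ⊕ 4) ⊗ (2 ⊗ 10)) ⊕ ((-3 ⊕ -1) ⊗ (-3 ⊗ 4))) = -2

Expand innermost to outermost. Recall ⊕ takes the minimum of its arguments and ⊗ takes their sum. Working out the expression (((8 ⊕ 4) ⊗ (2 ⊗ 10)) ⊕ ((-3 ⊕ -1) ⊗ (-3 ⊗ 4))) gives -2.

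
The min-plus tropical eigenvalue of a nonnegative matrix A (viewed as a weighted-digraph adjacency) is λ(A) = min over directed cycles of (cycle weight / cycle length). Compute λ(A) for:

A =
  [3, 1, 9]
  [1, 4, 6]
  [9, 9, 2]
λ(A) = 1

Enumerate directed cycles and compute their means (weight / length). Sample:
  cycle 0 → 0: weight = 3, length = 1, mean = 3/1 ≈ 3.000
  cycle 1 → 1: weight = 4, length = 1, mean = 4/1 ≈ 4.000
  cycle 2 → 2: weight = 2, length = 1, mean = 2/1 ≈ 2.000
  cycle 0 → 1 → 0: weight = 2, length = 2, mean = 2/2 ≈ 1.000
  cycle 0 → 2 → 0: weight = 18, length = 2, mean = 18/2 ≈ 9.000
  cycle 1 → 0 → 1: weight = 2, length = 2, mean = 2/2 ≈ 1.000
Minimum mean = 1.000, attained e.g. along the cycle 0 → 1 → 0 with weight 2 and length 2. So λ(A) = 2/2 = 1.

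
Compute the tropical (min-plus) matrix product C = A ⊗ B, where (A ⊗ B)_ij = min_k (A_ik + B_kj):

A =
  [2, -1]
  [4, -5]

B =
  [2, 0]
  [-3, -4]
A ⊗ B =
  [-4, -5]
  [-8, -9]

Apply the min-plus product entry-by-entry:
  C[0][0] = min over k of (A[0][0] + B[0][0] = 2 + 2 = 4, A[0][1] + B[1][0] = -1 + -3 = -4) = -4 (attained at k = 1)
  C[0][1] = min over k of (A[0][0] + B[0][1] = 2 + 0 = 2, A[0][1] + B[1][1] = -1 + -4 = -5) = -5 (attained at k = 1)
  C[1][0] = min over k of (A[1][0] + B[0][0] = 4 + 2 = 6, A[1][1] + B[1][0] = -5 + -3 = -8) = -8 (attained at k = 1)
  C[1][1] = min over k of (A[1][0] + B[0][1] = 4 + 0 = 4, A[1][1] + B[1][1] = -5 + -4 = -9) = -9 (attained at k = 1)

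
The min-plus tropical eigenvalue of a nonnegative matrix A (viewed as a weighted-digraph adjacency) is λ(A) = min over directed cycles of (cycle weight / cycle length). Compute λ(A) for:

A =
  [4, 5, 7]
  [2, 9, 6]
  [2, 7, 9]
λ(A) = 7/2

Enumerate directed cycles and compute their means (weight / length). Sample:
  cycle 0 → 0: weight = 4, length = 1, mean = 4/1 ≈ 4.000
  cycle 1 → 1: weight = 9, length = 1, mean = 9/1 ≈ 9.000
  cycle 2 → 2: weight = 9, length = 1, mean = 9/1 ≈ 9.000
  cycle 0 → 1 → 0: weight = 7, length = 2, mean = 7/2 ≈ 3.500
  cycle 0 → 2 → 0: weight = 9, length = 2, mean = 9/2 ≈ 4.500
  cycle 1 → 0 → 1: weight = 7, length = 2, mean = 7/2 ≈ 3.500
Minimum mean = 3.500, attained e.g. along the cycle 0 → 1 → 0 with weight 7 and length 2. So λ(A) = 7/2 = 7/2.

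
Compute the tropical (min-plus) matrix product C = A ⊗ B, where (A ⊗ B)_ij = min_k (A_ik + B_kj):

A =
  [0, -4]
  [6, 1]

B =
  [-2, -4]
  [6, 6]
A ⊗ B =
  [-2, -4]
  [4, 2]

Apply the min-plus product entry-by-entry:
  C[0][0] = min over k of (A[0][0] + B[0][0] = 0 + -2 = -2, A[0][1] + B[1][0] = -4 + 6 = 2) = -2 (attained at k = 0)
  C[0][1] = min over k of (A[0][0] + B[0][1] = 0 + -4 = -4, A[0][1] + B[1][1] = -4 + 6 = 2) = -4 (attained at k = 0)
  C[1][0] = min over k of (A[1][0] + B[0][0] = 6 + -2 = 4, A[1][1] + B[1][0] = 1 + 6 = 7) = 4 (attained at k = 0)
  C[1][1] = min over k of (A[1][0] + B[0][1] = 6 + -4 = 2, A[1][1] + B[1][1] = 1 + 6 = 7) = 2 (attained at k = 0)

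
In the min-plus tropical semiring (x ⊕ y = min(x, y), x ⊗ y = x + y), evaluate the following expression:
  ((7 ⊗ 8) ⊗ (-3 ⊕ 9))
((7 ⊗ 8) ⊗ (-3 ⊕ 9)) = 12

Expand innermost to outermost. Recall ⊕ takes the minimum of its arguments and ⊗ takes their sum. Working out the expression ((7 ⊗ 8) ⊗ (-3 ⊕ 9)) gives 12.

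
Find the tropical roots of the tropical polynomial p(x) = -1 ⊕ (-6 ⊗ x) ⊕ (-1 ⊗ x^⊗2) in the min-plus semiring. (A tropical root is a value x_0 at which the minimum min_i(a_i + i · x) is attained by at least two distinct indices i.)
Roots: {-5, 5}

Each tropical root is a break point of the lower envelope of the lines y = a_i + i · x (there are 3 lines, with slopes 0, 1, ..., 2). Only the lines that attain the minimum somewhere contribute to roots; other lines are dominated. Here the surviving (envelope) indices are i = 2, i = 1, i = 0.
Intersections between consecutive envelope lines give the roots: for adjacent envelope indices i < j the intersection is x = (a_i − a_j) / (j − i). Reading off the sorted break points: {-5, 5}.
Verification: at each break x_0, at least two indices attain the minimum of min_i(a_i + i · x_0).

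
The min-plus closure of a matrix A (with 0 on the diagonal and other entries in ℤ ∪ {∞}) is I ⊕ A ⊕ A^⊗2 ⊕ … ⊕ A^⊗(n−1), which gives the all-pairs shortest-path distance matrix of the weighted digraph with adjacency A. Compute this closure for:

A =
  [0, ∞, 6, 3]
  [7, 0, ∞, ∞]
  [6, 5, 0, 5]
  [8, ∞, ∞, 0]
Closure =
  [0, 11, 6, 3]
  [7, 0, 13, 10]
  [6, 5, 0, 5]
  [8, 19, 14, 0]

This is the Floyd-Warshall all-pairs shortest-path computation. For each intermediate vertex k = 0, 1, …, 3, update dist[i][j] ← min(dist[i][j], dist[i][k] + dist[k][j]). The final matrix gives, for each (i, j), the minimum total weight of any directed path from i to j (possibly empty when i = j).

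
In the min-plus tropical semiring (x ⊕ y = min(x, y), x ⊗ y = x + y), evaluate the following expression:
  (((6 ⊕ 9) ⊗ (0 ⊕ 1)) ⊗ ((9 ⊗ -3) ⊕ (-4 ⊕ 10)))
(((6 ⊕ 9) ⊗ (0 ⊕ 1)) ⊗ ((9 ⊗ -3) ⊕ (-4 ⊕ 10))) = 2

Expand innermost to outermost. Recall ⊕ takes the minimum of its arguments and ⊗ takes their sum. Working out the expression (((6 ⊕ 9) ⊗ (0 ⊕ 1)) ⊗ ((9 ⊗ -3) ⊕ (-4 ⊕ 10))) gives 2.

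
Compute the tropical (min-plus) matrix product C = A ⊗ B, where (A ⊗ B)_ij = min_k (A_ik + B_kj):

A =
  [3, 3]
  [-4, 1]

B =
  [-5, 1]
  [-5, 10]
A ⊗ B =
  [-2, 4]
  [-9, -3]

Apply the min-plus product entry-by-entry:
  C[0][0] = min over k of (A[0][0] + B[0][0] = 3 + -5 = -2, A[0][1] + B[1][0] = 3 + -5 = -2) = -2 (attained at k = 0)
  C[0][1] = min over k of (A[0][0] + B[0][1] = 3 + 1 = 4, A[0][1] + B[1][1] = 3 + 10 = 13) = 4 (attained at k = 0)
  C[1][0] = min over k of (A[1][0] + B[0][0] = -4 + -5 = -9, A[1][1] + B[1][0] = 1 + -5 = -4) = -9 (attained at k = 0)
  C[1][1] = min over k of (A[1][0] + B[0][1] = -4 + 1 = -3, A[1][1] + B[1][1] = 1 + 10 = 11) = -3 (attained at k = 0)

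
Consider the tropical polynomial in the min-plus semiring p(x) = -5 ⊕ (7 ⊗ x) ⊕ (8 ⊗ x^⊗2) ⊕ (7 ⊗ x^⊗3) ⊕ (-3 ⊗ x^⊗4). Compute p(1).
p(1) = -5

A tropical monomial a ⊗ x^⊗i evaluates to a + i · x. Evaluating each term at x = 1:
  Term 0 contributes -5 + 0 · 1 = -5
  Term 1 contributes 7 + 1 · 1 = 8
  Term 2 contributes 8 + 2 · 1 = 10
  Term 3 contributes 7 + 3 · 1 = 10
  Term 4 contributes -3 + 4 · 1 = 1
p(1) = ⊕ of these = min[-5, 8, 10, 10, 1] = -5.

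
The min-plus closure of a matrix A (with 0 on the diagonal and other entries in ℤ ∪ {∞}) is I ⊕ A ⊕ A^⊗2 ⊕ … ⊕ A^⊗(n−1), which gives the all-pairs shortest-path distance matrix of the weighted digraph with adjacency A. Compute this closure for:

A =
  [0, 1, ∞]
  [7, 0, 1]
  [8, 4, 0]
Closure =
  [0, 1, 2]
  [7, 0, 1]
  [8, 4, 0]

This is the Floyd-Warshall all-pairs shortest-path computation. For each intermediate vertex k = 0, 1, …, 2, update dist[i][j] ← min(dist[i][j], dist[i][k] + dist[k][j]). The final matrix gives, for each (i, j), the minimum total weight of any directed path from i to j (possibly empty when i = j).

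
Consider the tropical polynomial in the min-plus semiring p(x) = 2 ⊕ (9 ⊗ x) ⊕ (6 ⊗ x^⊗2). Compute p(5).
p(5) = 2

A tropical monomial a ⊗ x^⊗i evaluates to a + i · x. Evaluating each term at x = 5:
  Term 0 contributes 2 + 0 · 5 = 2
  Term 1 contributes 9 + 1 · 5 = 14
  Term 2 contributes 6 + 2 · 5 = 16
p(5) = ⊕ of these = min[2, 14, 16] = 2.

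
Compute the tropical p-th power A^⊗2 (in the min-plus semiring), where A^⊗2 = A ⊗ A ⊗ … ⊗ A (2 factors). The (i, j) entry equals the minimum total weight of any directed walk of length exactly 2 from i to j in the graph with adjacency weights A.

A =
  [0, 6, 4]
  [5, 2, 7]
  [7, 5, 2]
A^⊗2 =
  [0, 6, 4]
  [5, 4, 9]
  [7, 7, 4]

Each entry (A^⊗2)_ij equals the minimum over all length-2 walks i = v_0 → v_1 → … → v_2 = j of Σ_t A[v_t][v_{t+1}]. For example, for (i, j) = (0, 2) we minimise over 3 possible intermediate vertex sequences; the minimum is 4, attained along the walk 0 → 0 → 2.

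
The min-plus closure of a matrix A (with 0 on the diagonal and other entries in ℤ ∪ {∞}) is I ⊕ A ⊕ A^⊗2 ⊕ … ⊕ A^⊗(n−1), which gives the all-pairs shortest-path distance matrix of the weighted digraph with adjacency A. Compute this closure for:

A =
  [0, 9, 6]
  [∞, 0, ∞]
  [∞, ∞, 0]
Closure =
  [0, 9, 6]
  [∞, 0, ∞]
  [∞, ∞, 0]

This is the Floyd-Warshall all-pairs shortest-path computation. For each intermediate vertex k = 0, 1, …, 2, update dist[i][j] ← min(dist[i][j], dist[i][k] + dist[k][j]). The final matrix gives, for each (i, j), the minimum total weight of any directed path from i to j (possibly empty when i = j).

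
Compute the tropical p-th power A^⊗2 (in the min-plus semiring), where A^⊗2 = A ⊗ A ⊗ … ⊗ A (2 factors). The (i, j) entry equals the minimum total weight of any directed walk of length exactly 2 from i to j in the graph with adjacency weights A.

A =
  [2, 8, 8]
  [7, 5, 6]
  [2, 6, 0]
A^⊗2 =
  [4, 10, 8]
  [8, 10, 6]
  [2, 6, 0]

Each entry (A^⊗2)_ij equals the minimum over all length-2 walks i = v_0 → v_1 → … → v_2 = j of Σ_t A[v_t][v_{t+1}]. For example, for (i, j) = (0, 2) we minimise over 3 possible intermediate vertex sequences; the minimum is 8, attained along the walk 0 → 2 → 2.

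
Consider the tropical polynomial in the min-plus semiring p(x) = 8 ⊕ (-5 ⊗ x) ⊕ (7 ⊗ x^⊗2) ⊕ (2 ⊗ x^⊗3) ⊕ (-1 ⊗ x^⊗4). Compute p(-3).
p(-3) = -13

A tropical monomial a ⊗ x^⊗i evaluates to a + i · x. Evaluating each term at x = -3:
  Term 0 contributes 8 + 0 · -3 = 8
  Term 1 contributes -5 + 1 · -3 = -8
  Term 2 contributes 7 + 2 · -3 = 1
  Term 3 contributes 2 + 3 · -3 = -7
  Term 4 contributes -1 + 4 · -3 = -13
p(-3) = ⊕ of these = min[8, -8, 1, -7, -13] = -13.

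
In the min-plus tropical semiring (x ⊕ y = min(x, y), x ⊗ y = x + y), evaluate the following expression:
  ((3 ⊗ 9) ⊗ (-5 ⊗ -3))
((3 ⊗ 9) ⊗ (-5 ⊗ -3)) = 4

Expand innermost to outermost. Recall ⊕ takes the minimum of its arguments and ⊗ takes their sum. Working out the expression ((3 ⊗ 9) ⊗ (-5 ⊗ -3)) gives 4.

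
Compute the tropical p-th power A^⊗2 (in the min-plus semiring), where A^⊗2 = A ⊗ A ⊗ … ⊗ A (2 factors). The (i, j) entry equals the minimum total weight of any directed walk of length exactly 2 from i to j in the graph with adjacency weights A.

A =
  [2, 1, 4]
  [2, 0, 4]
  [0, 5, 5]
A^⊗2 =
  [3, 1, 5]
  [2, 0, 4]
  [2, 1, 4]

Each entry (A^⊗2)_ij equals the minimum over all length-2 walks i = v_0 → v_1 → … → v_2 = j of Σ_t A[v_t][v_{t+1}]. For example, for (i, j) = (0, 2) we minimise over 3 possible intermediate vertex sequences; the minimum is 5, attained along the walk 0 → 1 → 2.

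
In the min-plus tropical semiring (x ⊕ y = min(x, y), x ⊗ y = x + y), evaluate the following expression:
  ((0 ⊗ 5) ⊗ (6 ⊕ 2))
((0 ⊗ 5) ⊗ (6 ⊕ 2)) = 7

Expand innermost to outermost. Recall ⊕ takes the minimum of its arguments and ⊗ takes their sum. Working out the expression ((0 ⊗ 5) ⊗ (6 ⊕ 2)) gives 7.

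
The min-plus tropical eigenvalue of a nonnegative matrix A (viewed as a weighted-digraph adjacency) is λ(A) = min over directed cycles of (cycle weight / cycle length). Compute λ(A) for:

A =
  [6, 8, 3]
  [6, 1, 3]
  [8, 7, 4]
λ(A) = 1

Enumerate directed cycles and compute their means (weight / length). Sample:
  cycle 0 → 0: weight = 6, length = 1, mean = 6/1 ≈ 6.000
  cycle 1 → 1: weight = 1, length = 1, mean = 1/1 ≈ 1.000
  cycle 2 → 2: weight = 4, length = 1, mean = 4/1 ≈ 4.000
  cycle 0 → 1 → 0: weight = 14, length = 2, mean = 14/2 ≈ 7.000
  cycle 0 → 2 → 0: weight = 11, length = 2, mean = 11/2 ≈ 5.500
  cycle 1 → 0 → 1: weight = 14, length = 2, mean = 14/2 ≈ 7.000
Minimum mean = 1.000, attained e.g. along the cycle 1 → 1 with weight 1 and length 1. So λ(A) = 1/1 = 1.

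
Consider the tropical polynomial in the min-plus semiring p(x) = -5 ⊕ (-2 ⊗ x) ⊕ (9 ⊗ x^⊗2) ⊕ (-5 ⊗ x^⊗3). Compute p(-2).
p(-2) = -11

A tropical monomial a ⊗ x^⊗i evaluates to a + i · x. Evaluating each term at x = -2:
  Term 0 contributes -5 + 0 · -2 = -5
  Term 1 contributes -2 + 1 · -2 = -4
  Term 2 contributes 9 + 2 · -2 = 5
  Term 3 contributes -5 + 3 · -2 = -11
p(-2) = ⊕ of these = min[-5, -4, 5, -11] = -11.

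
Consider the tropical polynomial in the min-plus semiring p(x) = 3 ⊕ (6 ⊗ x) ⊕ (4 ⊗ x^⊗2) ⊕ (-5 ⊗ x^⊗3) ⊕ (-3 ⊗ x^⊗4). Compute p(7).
p(7) = 3

A tropical monomial a ⊗ x^⊗i evaluates to a + i · x. Evaluating each term at x = 7:
  Term 0 contributes 3 + 0 · 7 = 3
  Term 1 contributes 6 + 1 · 7 = 13
  Term 2 contributes 4 + 2 · 7 = 18
  Term 3 contributes -5 + 3 · 7 = 16
  Term 4 contributes -3 + 4 · 7 = 25
p(7) = ⊕ of these = min[3, 13, 18, 16, 25] = 3.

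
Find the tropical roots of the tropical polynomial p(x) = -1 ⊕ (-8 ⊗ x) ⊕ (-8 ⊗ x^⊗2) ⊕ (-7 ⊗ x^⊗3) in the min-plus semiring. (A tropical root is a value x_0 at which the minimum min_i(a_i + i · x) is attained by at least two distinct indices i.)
Roots: {-1, 0, 7}

Each tropical root is a break point of the lower envelope of the lines y = a_i + i · x (there are 4 lines, with slopes 0, 1, ..., 3). Only the lines that attain the minimum somewhere contribute to roots; other lines are dominated. Here the surviving (envelope) indices are i = 3, i = 2, i = 1, i = 0.
Intersections between consecutive envelope lines give the roots: for adjacent envelope indices i < j the intersection is x = (a_i − a_j) / (j − i). Reading off the sorted break points: {-1, 0, 7}.
Verification: at each break x_0, at least two indices attain the minimum of min_i(a_i + i · x_0).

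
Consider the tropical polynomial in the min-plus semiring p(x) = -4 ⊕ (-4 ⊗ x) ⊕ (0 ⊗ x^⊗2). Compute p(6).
p(6) = -4

A tropical monomial a ⊗ x^⊗i evaluates to a + i · x. Evaluating each term at x = 6:
  Term 0 contributes -4 + 0 · 6 = -4
  Term 1 contributes -4 + 1 · 6 = 2
  Term 2 contributes 0 + 2 · 6 = 12
p(6) = ⊕ of these = min[-4, 2, 12] = -4.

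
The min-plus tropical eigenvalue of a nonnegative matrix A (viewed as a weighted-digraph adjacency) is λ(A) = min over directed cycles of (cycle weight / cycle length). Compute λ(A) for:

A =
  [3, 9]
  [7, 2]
λ(A) = 2

Enumerate directed cycles and compute their means (weight / length). Sample:
  cycle 0 → 0: weight = 3, length = 1, mean = 3/1 ≈ 3.000
  cycle 1 → 1: weight = 2, length = 1, mean = 2/1 ≈ 2.000
  cycle 0 → 1 → 0: weight = 16, length = 2, mean = 16/2 ≈ 8.000
  cycle 1 → 0 → 1: weight = 16, length = 2, mean = 16/2 ≈ 8.000
Minimum mean = 2.000, attained e.g. along the cycle 1 → 1 with weight 2 and length 1. So λ(A) = 2/1 = 2.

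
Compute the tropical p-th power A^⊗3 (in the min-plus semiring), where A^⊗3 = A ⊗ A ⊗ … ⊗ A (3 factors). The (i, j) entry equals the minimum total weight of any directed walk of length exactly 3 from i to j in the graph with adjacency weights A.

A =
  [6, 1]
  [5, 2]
A^⊗3 =
  [8, 5]
  [9, 6]

Each entry (A^⊗3)_ij equals the minimum over all length-3 walks i = v_0 → v_1 → … → v_3 = j of Σ_t A[v_t][v_{t+1}]. For example, for (i, j) = (0, 1) we minimise over 4 possible intermediate vertex sequences; the minimum is 5, attained along the walk 0 → 1 → 1 → 1.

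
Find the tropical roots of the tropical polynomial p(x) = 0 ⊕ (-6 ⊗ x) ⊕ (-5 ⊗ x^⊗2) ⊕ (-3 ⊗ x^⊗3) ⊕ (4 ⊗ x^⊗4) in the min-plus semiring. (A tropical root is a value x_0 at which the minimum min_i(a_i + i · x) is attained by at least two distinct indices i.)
Roots: {-7, -2, -1, 6}

Each tropical root is a break point of the lower envelope of the lines y = a_i + i · x (there are 5 lines, with slopes 0, 1, ..., 4). Only the lines that attain the minimum somewhere contribute to roots; other lines are dominated. Here the surviving (envelope) indices are i = 4, i = 3, i = 2, i = 1, i = 0.
Intersections between consecutive envelope lines give the roots: for adjacent envelope indices i < j the intersection is x = (a_i − a_j) / (j − i). Reading off the sorted break points: {-7, -2, -1, 6}.
Verification: at each break x_0, at least two indices attain the minimum of min_i(a_i + i · x_0).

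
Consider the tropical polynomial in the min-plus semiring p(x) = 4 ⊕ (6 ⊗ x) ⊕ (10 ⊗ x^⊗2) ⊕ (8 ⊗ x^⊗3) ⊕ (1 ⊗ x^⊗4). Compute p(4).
p(4) = 4

A tropical monomial a ⊗ x^⊗i evaluates to a + i · x. Evaluating each term at x = 4:
  Term 0 contributes 4 + 0 · 4 = 4
  Term 1 contributes 6 + 1 · 4 = 10
  Term 2 contributes 10 + 2 · 4 = 18
  Term 3 contributes 8 + 3 · 4 = 20
  Term 4 contributes 1 + 4 · 4 = 17
p(4) = ⊕ of these = min[4, 10, 18, 20, 17] = 4.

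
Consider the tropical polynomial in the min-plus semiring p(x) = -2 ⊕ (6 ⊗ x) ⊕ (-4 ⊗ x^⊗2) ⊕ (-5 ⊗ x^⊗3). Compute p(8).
p(8) = -2

A tropical monomial a ⊗ x^⊗i evaluates to a + i · x. Evaluating each term at x = 8:
  Term 0 contributes -2 + 0 · 8 = -2
  Term 1 contributes 6 + 1 · 8 = 14
  Term 2 contributes -4 + 2 · 8 = 12
  Term 3 contributes -5 + 3 · 8 = 19
p(8) = ⊕ of these = min[-2, 14, 12, 19] = -2.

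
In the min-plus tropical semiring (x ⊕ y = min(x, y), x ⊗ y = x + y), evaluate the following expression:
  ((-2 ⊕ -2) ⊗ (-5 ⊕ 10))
((-2 ⊕ -2) ⊗ (-5 ⊕ 10)) = -7

Expand innermost to outermost. Recall ⊕ takes the minimum of its arguments and ⊗ takes their sum. Working out the expression ((-2 ⊕ -2) ⊗ (-5 ⊕ 10)) gives -7.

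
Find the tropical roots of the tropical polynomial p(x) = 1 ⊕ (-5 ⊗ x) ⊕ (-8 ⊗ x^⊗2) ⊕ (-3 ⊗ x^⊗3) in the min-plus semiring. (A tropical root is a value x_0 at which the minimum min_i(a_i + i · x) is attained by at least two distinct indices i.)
Roots: {-5, 3, 6}

Each tropical root is a break point of the lower envelope of the lines y = a_i + i · x (there are 4 lines, with slopes 0, 1, ..., 3). Only the lines that attain the minimum somewhere contribute to roots; other lines are dominated. Here the surviving (envelope) indices are i = 3, i = 2, i = 1, i = 0.
Intersections between consecutive envelope lines give the roots: for adjacent envelope indices i < j the intersection is x = (a_i − a_j) / (j − i). Reading off the sorted break points: {-5, 3, 6}.
Verification: at each break x_0, at least two indices attain the minimum of min_i(a_i + i · x_0).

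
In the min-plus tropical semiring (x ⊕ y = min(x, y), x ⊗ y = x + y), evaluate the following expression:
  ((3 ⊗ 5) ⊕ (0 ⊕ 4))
((3 ⊗ 5) ⊕ (0 ⊕ 4)) = 0

Expand innermost to outermost. Recall ⊕ takes the minimum of its arguments and ⊗ takes their sum. Working out the expression ((3 ⊗ 5) ⊕ (0 ⊕ 4)) gives 0.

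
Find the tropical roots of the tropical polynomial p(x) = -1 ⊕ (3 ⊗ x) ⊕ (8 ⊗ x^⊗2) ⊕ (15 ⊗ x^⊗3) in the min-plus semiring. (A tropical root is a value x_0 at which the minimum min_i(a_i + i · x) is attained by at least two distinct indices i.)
Roots: {-7, -5, -4}

Each tropical root is a break point of the lower envelope of the lines y = a_i + i · x (there are 4 lines, with slopes 0, 1, ..., 3). Only the lines that attain the minimum somewhere contribute to roots; other lines are dominated. Here the surviving (envelope) indices are i = 3, i = 2, i = 1, i = 0.
Intersections between consecutive envelope lines give the roots: for adjacent envelope indices i < j the intersection is x = (a_i − a_j) / (j − i). Reading off the sorted break points: {-7, -5, -4}.
Verification: at each break x_0, at least two indices attain the minimum of min_i(a_i + i · x_0).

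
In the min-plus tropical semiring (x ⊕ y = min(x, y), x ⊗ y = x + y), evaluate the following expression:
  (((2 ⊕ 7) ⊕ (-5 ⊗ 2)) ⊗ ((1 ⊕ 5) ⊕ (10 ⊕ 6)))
(((2 ⊕ 7) ⊕ (-5 ⊗ 2)) ⊗ ((1 ⊕ 5) ⊕ (10 ⊕ 6))) = -2

Expand innermost to outermost. Recall ⊕ takes the minimum of its arguments and ⊗ takes their sum. Working out the expression (((2 ⊕ 7) ⊕ (-5 ⊗ 2)) ⊗ ((1 ⊕ 5) ⊕ (10 ⊕ 6))) gives -2.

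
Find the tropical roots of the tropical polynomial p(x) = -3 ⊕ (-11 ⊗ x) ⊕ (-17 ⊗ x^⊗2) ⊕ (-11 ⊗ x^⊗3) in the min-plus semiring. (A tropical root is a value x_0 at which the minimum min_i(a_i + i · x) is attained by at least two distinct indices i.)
Roots: {-6, 6, 8}

Each tropical root is a break point of the lower envelope of the lines y = a_i + i · x (there are 4 lines, with slopes 0, 1, ..., 3). Only the lines that attain the minimum somewhere contribute to roots; other lines are dominated. Here the surviving (envelope) indices are i = 3, i = 2, i = 1, i = 0.
Intersections between consecutive envelope lines give the roots: for adjacent envelope indices i < j the intersection is x = (a_i − a_j) / (j − i). Reading off the sorted break points: {-6, 6, 8}.
Verification: at each break x_0, at least two indices attain the minimum of min_i(a_i + i · x_0).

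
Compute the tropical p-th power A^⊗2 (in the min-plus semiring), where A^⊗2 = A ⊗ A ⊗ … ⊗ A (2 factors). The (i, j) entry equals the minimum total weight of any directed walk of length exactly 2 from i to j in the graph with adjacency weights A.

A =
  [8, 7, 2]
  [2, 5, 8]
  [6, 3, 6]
A^⊗2 =
  [8, 5, 8]
  [7, 9, 4]
  [5, 8, 8]

Each entry (A^⊗2)_ij equals the minimum over all length-2 walks i = v_0 → v_1 → … → v_2 = j of Σ_t A[v_t][v_{t+1}]. For example, for (i, j) = (0, 2) we minimise over 3 possible intermediate vertex sequences; the minimum is 8, attained along the walk 0 → 2 → 2.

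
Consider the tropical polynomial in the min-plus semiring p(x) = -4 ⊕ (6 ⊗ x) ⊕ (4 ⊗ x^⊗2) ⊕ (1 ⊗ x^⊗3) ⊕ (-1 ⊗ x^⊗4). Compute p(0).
p(0) = -4

A tropical monomial a ⊗ x^⊗i evaluates to a + i · x. Evaluating each term at x = 0:
  Term 0 contributes -4 + 0 · 0 = -4
  Term 1 contributes 6 + 1 · 0 = 6
  Term 2 contributes 4 + 2 · 0 = 4
  Term 3 contributes 1 + 3 · 0 = 1
  Term 4 contributes -1 + 4 · 0 = -1
p(0) = ⊕ of these = min[-4, 6, 4, 1, -1] = -4.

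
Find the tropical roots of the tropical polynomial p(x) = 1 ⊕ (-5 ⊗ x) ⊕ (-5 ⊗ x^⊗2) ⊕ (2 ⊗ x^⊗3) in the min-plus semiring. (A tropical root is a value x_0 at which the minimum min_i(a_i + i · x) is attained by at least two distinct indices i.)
Roots: {-7, 0, 6}

Each tropical root is a break point of the lower envelope of the lines y = a_i + i · x (there are 4 lines, with slopes 0, 1, ..., 3). Only the lines that attain the minimum somewhere contribute to roots; other lines are dominated. Here the surviving (envelope) indices are i = 3, i = 2, i = 1, i = 0.
Intersections between consecutive envelope lines give the roots: for adjacent envelope indices i < j the intersection is x = (a_i − a_j) / (j − i). Reading off the sorted break points: {-7, 0, 6}.
Verification: at each break x_0, at least two indices attain the minimum of min_i(a_i + i · x_0).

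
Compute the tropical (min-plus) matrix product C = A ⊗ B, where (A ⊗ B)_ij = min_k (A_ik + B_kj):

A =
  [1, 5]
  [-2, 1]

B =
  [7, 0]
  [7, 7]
A ⊗ B =
  [8, 1]
  [5, -2]

Apply the min-plus product entry-by-entry:
  C[0][0] = min over k of (A[0][0] + B[0][0] = 1 + 7 = 8, A[0][1] + B[1][0] = 5 + 7 = 12) = 8 (attained at k = 0)
  C[0][1] = min over k of (A[0][0] + B[0][1] = 1 + 0 = 1, A[0][1] + B[1][1] = 5 + 7 = 12) = 1 (attained at k = 0)
  C[1][0] = min over k of (A[1][0] + B[0][0] = -2 + 7 = 5, A[1][1] + B[1][0] = 1 + 7 = 8) = 5 (attained at k = 0)
  C[1][1] = min over k of (A[1][0] + B[0][1] = -2 + 0 = -2, A[1][1] + B[1][1] = 1 + 7 = 8) = -2 (attained at k = 0)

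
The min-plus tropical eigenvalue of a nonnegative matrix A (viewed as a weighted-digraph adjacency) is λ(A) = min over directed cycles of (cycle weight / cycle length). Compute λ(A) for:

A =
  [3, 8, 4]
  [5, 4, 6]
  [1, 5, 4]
λ(A) = 5/2

Enumerate directed cycles and compute their means (weight / length). Sample:
  cycle 0 → 0: weight = 3, length = 1, mean = 3/1 ≈ 3.000
  cycle 1 → 1: weight = 4, length = 1, mean = 4/1 ≈ 4.000
  cycle 2 → 2: weight = 4, length = 1, mean = 4/1 ≈ 4.000
  cycle 0 → 1 → 0: weight = 13, length = 2, mean = 13/2 ≈ 6.500
  cycle 0 → 2 → 0: weight = 5, length = 2, mean = 5/2 ≈ 2.500
  cycle 1 → 0 → 1: weight = 13, length = 2, mean = 13/2 ≈ 6.500
Minimum mean = 2.500, attained e.g. along the cycle 0 → 2 → 0 with weight 5 and length 2. So λ(A) = 5/2 = 5/2.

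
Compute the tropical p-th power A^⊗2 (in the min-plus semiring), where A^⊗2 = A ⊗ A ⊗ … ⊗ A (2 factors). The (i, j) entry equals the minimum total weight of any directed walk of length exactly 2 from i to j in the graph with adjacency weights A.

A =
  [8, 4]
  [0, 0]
A^⊗2 =
  [4, 4]
  [0, 0]

Each entry (A^⊗2)_ij equals the minimum over all length-2 walks i = v_0 → v_1 → … → v_2 = j of Σ_t A[v_t][v_{t+1}]. For example, for (i, j) = (0, 1) we minimise over 2 possible intermediate vertex sequences; the minimum is 4, attained along the walk 0 → 1 → 1.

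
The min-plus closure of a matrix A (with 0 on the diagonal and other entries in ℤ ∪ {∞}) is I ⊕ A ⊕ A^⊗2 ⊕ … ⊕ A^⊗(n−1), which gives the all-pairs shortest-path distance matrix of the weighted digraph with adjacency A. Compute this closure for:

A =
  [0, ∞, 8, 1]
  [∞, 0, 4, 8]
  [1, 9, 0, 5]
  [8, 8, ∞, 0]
Closure =
  [0, 9, 8, 1]
  [5, 0, 4, 6]
  [1, 9, 0, 2]
  [8, 8, 12, 0]

This is the Floyd-Warshall all-pairs shortest-path computation. For each intermediate vertex k = 0, 1, …, 3, update dist[i][j] ← min(dist[i][j], dist[i][k] + dist[k][j]). The final matrix gives, for each (i, j), the minimum total weight of any directed path from i to j (possibly empty when i = j).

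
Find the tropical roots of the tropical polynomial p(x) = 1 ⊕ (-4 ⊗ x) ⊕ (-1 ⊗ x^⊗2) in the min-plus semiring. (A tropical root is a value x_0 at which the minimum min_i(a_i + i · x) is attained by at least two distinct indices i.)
Roots: {-3, 5}

Each tropical root is a break point of the lower envelope of the lines y = a_i + i · x (there are 3 lines, with slopes 0, 1, ..., 2). Only the lines that attain the minimum somewhere contribute to roots; other lines are dominated. Here the surviving (envelope) indices are i = 2, i = 1, i = 0.
Intersections between consecutive envelope lines give the roots: for adjacent envelope indices i < j the intersection is x = (a_i − a_j) / (j − i). Reading off the sorted break points: {-3, 5}.
Verification: at each break x_0, at least two indices attain the minimum of min_i(a_i + i · x_0).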